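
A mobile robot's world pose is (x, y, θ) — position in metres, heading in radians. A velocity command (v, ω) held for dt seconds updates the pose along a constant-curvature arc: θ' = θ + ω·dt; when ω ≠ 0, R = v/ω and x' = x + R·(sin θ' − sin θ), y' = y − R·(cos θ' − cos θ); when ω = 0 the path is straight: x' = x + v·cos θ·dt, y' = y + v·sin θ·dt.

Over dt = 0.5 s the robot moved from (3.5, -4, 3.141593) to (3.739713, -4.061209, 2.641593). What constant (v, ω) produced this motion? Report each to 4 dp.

Δθ = 2.641593 − 3.141593 = -0.500000
ω = Δθ/dt = -0.500000/0.5 = -1.0000
R = Δx/(sin θ' − sin θ) = 0.5000
v = R·ω = 0.5000·-1.0000 = -0.5000

v = -0.5000, ω = -1.0000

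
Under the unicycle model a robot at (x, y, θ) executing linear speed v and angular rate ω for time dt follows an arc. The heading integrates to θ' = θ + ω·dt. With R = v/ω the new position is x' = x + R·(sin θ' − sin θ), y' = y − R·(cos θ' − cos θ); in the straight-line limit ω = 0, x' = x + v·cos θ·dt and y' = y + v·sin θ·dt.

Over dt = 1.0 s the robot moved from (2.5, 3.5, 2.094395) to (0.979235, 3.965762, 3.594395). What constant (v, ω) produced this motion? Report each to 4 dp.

Δθ = 3.594395 − 2.094395 = 1.500000
ω = Δθ/dt = 1.500000/1.0 = 1.5000
R = Δx/(sin θ' − sin θ) = 1.1667
v = R·ω = 1.1667·1.5000 = 1.7500

v = 1.7500, ω = 1.5000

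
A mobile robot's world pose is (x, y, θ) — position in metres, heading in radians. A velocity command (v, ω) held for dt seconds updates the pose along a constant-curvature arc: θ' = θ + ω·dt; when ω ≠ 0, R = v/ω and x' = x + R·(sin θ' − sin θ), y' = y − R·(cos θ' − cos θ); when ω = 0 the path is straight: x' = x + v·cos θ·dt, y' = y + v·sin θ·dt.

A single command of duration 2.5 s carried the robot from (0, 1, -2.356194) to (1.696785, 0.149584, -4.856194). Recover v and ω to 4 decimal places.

v = -1.0000, ω = -1.0000

Δθ = -4.856194 − -2.356194 = -2.500000
ω = Δθ/dt = -2.500000/2.5 = -1.0000
R = Δx/(sin θ' − sin θ) = 1.0000
v = R·ω = 1.0000·-1.0000 = -1.0000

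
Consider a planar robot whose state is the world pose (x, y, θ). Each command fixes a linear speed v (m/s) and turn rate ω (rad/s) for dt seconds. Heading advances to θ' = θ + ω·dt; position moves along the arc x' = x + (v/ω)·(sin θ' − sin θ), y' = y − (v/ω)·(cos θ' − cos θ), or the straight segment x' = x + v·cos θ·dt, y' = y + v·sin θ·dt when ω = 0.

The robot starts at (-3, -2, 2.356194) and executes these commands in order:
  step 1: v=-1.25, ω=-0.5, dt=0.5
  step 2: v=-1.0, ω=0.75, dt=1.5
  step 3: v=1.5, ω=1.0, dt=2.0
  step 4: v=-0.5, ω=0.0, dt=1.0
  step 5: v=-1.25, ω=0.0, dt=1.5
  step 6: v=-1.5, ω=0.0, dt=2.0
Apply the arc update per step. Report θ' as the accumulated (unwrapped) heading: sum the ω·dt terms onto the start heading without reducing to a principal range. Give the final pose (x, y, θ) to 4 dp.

(-5.1851, -0.7101, 5.2312)

step 1: θ'=2.1062 (R=2.5000) → pose (-2.6176, -2.4923, 2.1062)
step 2: θ'=3.2312 (R=-1.3333) → pose (-1.3515, -3.1400, 3.2312)
step 3: θ'=5.2312 (R=1.5000) → pose (-2.5199, -5.3778, 5.2312)
step 4: θ'=5.2312 (straight) → pose (-2.7679, -4.9436, 5.2312)
step 5: θ'=5.2312 (straight) → pose (-3.6976, -3.3153, 5.2312)
step 6: θ'=5.2312 (straight) → pose (-5.1851, -0.7101, 5.2312)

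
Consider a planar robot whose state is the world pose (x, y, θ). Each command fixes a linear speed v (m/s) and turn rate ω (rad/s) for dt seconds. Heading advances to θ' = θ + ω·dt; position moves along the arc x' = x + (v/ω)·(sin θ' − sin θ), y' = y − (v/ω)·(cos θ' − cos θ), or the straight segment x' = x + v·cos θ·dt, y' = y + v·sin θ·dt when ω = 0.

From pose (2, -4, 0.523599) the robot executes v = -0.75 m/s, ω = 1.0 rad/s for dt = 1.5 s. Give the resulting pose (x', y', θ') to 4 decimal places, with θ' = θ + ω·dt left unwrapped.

(1.7006, -4.9776, 2.0236)

θ' = 0.5236 + 1.0·1.5 = 2.0236
R = v/ω = -0.75/1.0 = -0.7500
x' = 2 + -0.7500·(sin 2.0236 − sin 0.5236) = 1.7006
y' = -4 − -0.7500·(cos 2.0236 − cos 0.5236) = -4.9776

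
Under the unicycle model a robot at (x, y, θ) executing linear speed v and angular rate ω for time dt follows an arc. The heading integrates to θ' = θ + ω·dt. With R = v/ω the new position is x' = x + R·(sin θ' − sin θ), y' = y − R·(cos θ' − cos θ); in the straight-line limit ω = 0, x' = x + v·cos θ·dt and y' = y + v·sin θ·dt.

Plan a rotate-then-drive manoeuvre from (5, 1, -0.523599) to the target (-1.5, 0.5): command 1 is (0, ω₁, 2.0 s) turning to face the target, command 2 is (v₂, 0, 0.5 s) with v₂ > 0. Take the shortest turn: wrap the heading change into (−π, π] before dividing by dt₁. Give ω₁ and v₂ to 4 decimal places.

ω₁ = -1.2706, v₂ = 13.0384

heading to target = atan2(0.5−1, -1.5−5) = -3.0648
Δθ = wrap(-3.0648 − -0.5236) = -2.5412; ω₁ = Δθ/dt₁ = -1.2706
distance = √((-1.5−5)² + (0.5−1)²) = 6.5192; v₂ = distance/dt₂ = 13.0384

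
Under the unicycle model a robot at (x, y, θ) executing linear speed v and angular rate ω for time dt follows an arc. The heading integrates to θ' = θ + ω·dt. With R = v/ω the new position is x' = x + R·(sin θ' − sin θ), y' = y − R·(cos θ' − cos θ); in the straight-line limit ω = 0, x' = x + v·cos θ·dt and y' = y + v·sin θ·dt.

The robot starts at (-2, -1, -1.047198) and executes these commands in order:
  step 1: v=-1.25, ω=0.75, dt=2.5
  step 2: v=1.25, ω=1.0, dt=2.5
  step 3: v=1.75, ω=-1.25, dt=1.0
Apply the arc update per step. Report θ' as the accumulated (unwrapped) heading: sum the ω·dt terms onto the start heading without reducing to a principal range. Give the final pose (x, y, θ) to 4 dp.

step 1: θ'=0.8278 (R=-1.6667) → pose (-4.6708, -0.7058, 0.8278)
step 2: θ'=3.3278 (R=1.2500) → pose (-5.8228, 1.3682, 3.3278)
step 3: θ'=2.0778 (R=-1.4000) → pose (-7.3058, 2.0642, 2.0778)

(-7.3058, 2.0642, 2.0778)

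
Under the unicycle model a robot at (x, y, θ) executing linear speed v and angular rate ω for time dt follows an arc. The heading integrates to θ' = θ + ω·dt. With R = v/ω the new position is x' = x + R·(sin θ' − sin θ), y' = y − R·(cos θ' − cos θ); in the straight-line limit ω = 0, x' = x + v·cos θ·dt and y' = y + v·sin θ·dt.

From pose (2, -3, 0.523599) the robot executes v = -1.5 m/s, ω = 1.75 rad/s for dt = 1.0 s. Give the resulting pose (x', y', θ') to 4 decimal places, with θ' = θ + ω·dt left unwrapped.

(1.7745, -4.2963, 2.2736)

θ' = 0.5236 + 1.75·1.0 = 2.2736
R = v/ω = -1.5/1.75 = -0.8571
x' = 2 + -0.8571·(sin 2.2736 − sin 0.5236) = 1.7745
y' = -3 − -0.8571·(cos 2.2736 − cos 0.5236) = -4.2963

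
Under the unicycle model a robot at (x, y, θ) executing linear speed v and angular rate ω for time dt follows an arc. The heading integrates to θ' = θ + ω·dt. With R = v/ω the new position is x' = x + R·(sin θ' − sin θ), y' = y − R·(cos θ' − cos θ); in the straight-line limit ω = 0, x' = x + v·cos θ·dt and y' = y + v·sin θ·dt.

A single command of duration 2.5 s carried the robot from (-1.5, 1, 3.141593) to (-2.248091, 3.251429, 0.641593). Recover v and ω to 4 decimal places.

v = 1.2500, ω = -1.0000

Δθ = 0.641593 − 3.141593 = -2.500000
ω = Δθ/dt = -2.500000/2.5 = -1.0000
R = −Δy/(cos θ' − cos θ) = -1.2500
v = R·ω = -1.2500·-1.0000 = 1.2500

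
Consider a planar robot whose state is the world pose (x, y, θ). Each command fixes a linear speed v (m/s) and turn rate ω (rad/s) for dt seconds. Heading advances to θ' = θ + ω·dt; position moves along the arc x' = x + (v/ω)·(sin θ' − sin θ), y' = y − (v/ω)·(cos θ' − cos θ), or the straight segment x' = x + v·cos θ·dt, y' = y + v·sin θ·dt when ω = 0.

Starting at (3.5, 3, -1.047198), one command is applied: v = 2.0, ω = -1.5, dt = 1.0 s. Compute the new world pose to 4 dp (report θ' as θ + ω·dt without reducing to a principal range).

(3.0920, 1.2287, -2.5472)

θ' = -1.0472 + -1.5·1.0 = -2.5472
R = v/ω = 2.0/-1.5 = -1.3333
x' = 3.5 + -1.3333·(sin -2.5472 − sin -1.0472) = 3.0920
y' = 3 − -1.3333·(cos -2.5472 − cos -1.0472) = 1.2287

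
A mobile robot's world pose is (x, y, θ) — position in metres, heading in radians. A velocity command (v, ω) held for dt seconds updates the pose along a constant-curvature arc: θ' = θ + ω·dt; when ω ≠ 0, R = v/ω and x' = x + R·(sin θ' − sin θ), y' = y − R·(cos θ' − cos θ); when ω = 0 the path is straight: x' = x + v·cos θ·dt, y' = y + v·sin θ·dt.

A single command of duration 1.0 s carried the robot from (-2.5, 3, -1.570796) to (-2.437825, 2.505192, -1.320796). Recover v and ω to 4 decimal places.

v = 0.5000, ω = 0.2500

Δθ = -1.320796 − -1.570796 = 0.250000
ω = Δθ/dt = 0.250000/1.0 = 0.2500
R = −Δy/(cos θ' − cos θ) = 2.0000
v = R·ω = 2.0000·0.2500 = 0.5000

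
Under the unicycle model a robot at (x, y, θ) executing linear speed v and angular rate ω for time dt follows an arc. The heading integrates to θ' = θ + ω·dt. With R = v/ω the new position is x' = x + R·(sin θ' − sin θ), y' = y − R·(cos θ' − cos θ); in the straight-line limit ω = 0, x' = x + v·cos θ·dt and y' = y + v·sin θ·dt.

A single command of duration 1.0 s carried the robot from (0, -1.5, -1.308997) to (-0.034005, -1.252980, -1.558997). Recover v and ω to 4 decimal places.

v = -0.2500, ω = -0.2500

Δθ = -1.558997 − -1.308997 = -0.250000
ω = Δθ/dt = -0.250000/1.0 = -0.2500
R = −Δy/(cos θ' − cos θ) = 1.0000
v = R·ω = 1.0000·-0.2500 = -0.2500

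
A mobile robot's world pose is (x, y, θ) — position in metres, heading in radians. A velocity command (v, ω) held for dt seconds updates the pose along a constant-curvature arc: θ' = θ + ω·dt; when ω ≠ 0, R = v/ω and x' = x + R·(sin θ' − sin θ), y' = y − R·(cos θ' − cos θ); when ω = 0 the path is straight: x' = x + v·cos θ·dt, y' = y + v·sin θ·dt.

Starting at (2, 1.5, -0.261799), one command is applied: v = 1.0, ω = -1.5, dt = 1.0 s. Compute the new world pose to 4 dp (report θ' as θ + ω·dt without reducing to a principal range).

(2.4820, 0.7295, -1.7618)

θ' = -0.2618 + -1.5·1.0 = -1.7618
R = v/ω = 1.0/-1.5 = -0.6667
x' = 2 + -0.6667·(sin -1.7618 − sin -0.2618) = 2.4820
y' = 1.5 − -0.6667·(cos -1.7618 − cos -0.2618) = 0.7295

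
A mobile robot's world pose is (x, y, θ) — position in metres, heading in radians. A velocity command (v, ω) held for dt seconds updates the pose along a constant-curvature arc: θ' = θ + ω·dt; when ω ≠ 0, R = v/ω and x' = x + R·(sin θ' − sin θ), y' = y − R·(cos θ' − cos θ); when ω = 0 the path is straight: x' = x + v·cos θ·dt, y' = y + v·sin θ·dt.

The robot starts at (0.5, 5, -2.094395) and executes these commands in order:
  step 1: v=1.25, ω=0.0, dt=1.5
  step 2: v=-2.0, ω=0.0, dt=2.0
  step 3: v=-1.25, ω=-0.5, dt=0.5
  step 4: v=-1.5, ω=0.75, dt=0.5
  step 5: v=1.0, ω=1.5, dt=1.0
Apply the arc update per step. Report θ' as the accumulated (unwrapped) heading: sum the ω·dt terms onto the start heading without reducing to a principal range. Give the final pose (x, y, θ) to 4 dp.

step 1: θ'=-2.0944 (straight) → pose (-0.4375, 3.3762, -2.0944)
step 2: θ'=-2.0944 (straight) → pose (1.5625, 6.8403, -2.0944)
step 3: θ'=-2.3444 (R=2.5000) → pose (1.9391, 7.3371, -2.3444)
step 4: θ'=-1.9694 (R=-2.0000) → pose (2.3515, 7.9583, -1.9694)
step 5: θ'=-0.4694 (R=0.6667) → pose (2.6643, 7.1050, -0.4694)

(2.6643, 7.1050, -0.4694)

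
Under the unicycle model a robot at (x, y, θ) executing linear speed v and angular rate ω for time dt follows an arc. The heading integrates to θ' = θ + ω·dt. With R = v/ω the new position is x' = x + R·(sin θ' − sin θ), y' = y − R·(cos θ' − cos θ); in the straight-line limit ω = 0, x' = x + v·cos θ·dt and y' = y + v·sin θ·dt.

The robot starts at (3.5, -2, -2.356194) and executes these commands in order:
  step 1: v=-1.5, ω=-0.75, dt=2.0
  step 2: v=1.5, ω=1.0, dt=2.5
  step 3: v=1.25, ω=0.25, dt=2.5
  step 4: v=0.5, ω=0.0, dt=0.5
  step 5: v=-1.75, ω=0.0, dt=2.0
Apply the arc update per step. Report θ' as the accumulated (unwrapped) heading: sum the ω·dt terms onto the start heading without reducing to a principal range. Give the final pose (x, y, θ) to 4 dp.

step 1: θ'=-3.8562 (R=2.0000) → pose (6.2248, -1.9035, -3.8562)
step 2: θ'=-1.3562 (R=1.5000) → pose (3.7763, -3.3560, -1.3562)
step 3: θ'=-0.7312 (R=5.0000) → pose (5.3228, -6.0131, -0.7312)
step 4: θ'=-0.7312 (straight) → pose (5.5089, -6.1800, -0.7312)
step 5: θ'=-0.7312 (straight) → pose (2.9036, -3.8429, -0.7312)

(2.9036, -3.8429, -0.7312)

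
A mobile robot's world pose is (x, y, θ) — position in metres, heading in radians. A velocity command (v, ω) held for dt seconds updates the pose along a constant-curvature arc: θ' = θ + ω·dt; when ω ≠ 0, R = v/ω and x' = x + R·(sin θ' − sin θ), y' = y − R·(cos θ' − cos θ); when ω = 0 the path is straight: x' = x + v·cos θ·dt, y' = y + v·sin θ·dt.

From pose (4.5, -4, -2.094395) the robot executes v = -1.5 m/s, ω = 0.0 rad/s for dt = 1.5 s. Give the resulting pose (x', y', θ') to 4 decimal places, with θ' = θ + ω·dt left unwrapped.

θ' = -2.0944 + 0.0·1.5 = -2.0944
ω = 0 → straight: x' = 4.5 + -1.5·cos(-2.0944)·1.5 = 5.6250
y' = -4 + -1.5·sin(-2.0944)·1.5 = -2.0514

(5.6250, -2.0514, -2.0944)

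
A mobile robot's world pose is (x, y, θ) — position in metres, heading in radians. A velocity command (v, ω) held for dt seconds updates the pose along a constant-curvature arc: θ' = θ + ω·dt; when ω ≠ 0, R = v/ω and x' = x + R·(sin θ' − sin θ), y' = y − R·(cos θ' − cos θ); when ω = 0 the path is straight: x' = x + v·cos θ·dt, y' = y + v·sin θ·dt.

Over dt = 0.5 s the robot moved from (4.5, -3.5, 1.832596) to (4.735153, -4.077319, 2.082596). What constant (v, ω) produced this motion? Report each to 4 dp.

Δθ = 2.082596 − 1.832596 = 0.250000
ω = Δθ/dt = 0.250000/0.5 = 0.5000
R = −Δy/(cos θ' − cos θ) = -2.5000
v = R·ω = -2.5000·0.5000 = -1.2500

v = -1.2500, ω = 0.5000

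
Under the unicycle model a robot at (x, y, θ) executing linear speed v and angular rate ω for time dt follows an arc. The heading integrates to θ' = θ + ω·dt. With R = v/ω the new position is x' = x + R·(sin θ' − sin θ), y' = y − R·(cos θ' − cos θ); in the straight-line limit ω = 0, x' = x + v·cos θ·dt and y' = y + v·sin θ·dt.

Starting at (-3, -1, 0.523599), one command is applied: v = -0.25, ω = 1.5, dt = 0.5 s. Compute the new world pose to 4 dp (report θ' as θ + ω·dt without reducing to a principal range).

θ' = 0.5236 + 1.5·0.5 = 1.2736
R = v/ω = -0.25/1.5 = -0.1667
x' = -3 + -0.1667·(sin 1.2736 − sin 0.5236) = -3.0760
y' = -1 − -0.1667·(cos 1.2736 − cos 0.5236) = -1.0955

(-3.0760, -1.0955, 1.2736)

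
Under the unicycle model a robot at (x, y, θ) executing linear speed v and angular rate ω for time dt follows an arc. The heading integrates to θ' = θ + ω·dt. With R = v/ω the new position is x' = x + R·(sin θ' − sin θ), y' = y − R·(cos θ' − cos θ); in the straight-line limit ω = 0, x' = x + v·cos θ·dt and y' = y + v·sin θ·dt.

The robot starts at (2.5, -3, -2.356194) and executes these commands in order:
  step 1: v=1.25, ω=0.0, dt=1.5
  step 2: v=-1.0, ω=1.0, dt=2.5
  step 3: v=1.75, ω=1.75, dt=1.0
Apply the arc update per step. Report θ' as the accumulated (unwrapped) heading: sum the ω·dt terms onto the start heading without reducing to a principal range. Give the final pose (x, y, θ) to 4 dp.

step 1: θ'=-2.3562 (straight) → pose (1.1742, -4.3258, -2.3562)
step 2: θ'=0.1438 (R=-1.0000) → pose (0.3238, -2.6290, 0.1438)
step 3: θ'=1.8938 (R=1.0000) → pose (1.1287, -1.3219, 1.8938)

(1.1287, -1.3219, 1.8938)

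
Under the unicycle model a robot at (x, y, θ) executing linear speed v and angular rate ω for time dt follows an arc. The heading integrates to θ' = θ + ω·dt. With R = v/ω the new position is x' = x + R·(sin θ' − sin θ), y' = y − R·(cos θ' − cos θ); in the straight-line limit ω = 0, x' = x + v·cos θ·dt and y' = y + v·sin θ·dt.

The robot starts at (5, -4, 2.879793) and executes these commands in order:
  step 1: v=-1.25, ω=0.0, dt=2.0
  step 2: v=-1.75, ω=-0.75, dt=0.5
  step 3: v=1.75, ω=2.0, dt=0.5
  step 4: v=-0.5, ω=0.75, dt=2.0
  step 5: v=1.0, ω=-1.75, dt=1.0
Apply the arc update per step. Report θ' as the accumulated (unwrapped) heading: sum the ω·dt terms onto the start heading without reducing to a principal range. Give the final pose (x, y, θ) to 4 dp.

step 1: θ'=2.8798 (straight) → pose (7.4148, -4.6470, 2.8798)
step 2: θ'=2.5048 (R=2.3333) → pose (8.1984, -5.0249, 2.5048)
step 3: θ'=3.5048 (R=0.8750) → pose (7.3672, -4.9105, 3.5048)
step 4: θ'=5.0048 (R=-0.6667) → pose (7.7687, -4.0951, 5.0048)
step 5: θ'=3.2548 (R=-0.5714) → pose (7.2861, -4.8276, 3.2548)

(7.2861, -4.8276, 3.2548)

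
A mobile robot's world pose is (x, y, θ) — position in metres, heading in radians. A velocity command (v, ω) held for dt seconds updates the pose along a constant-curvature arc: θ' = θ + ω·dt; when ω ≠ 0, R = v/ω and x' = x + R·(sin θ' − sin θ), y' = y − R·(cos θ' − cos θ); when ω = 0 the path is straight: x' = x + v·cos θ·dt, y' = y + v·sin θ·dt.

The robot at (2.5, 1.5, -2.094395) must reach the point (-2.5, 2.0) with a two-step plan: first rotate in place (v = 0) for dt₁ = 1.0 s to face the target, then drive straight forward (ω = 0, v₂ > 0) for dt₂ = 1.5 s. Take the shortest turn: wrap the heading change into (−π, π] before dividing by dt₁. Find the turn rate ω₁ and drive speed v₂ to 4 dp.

heading to target = atan2(2−1.5, -2.5−2.5) = 3.0419
Δθ = wrap(3.0419 − -2.0944) = -1.1469; ω₁ = Δθ/dt₁ = -1.1469
distance = √((-2.5−2.5)² + (2−1.5)²) = 5.0249; v₂ = distance/dt₂ = 3.3500

ω₁ = -1.1469, v₂ = 3.3500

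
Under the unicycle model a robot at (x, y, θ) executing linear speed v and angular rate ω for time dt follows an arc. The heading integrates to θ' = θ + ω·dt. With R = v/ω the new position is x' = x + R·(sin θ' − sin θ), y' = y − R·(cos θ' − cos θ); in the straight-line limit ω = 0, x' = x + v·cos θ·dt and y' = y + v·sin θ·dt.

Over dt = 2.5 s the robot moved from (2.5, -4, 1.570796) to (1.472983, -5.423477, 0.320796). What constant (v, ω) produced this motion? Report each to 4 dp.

Δθ = 0.320796 − 1.570796 = -1.250000
ω = Δθ/dt = -1.250000/2.5 = -0.5000
R = −Δy/(cos θ' − cos θ) = 1.5000
v = R·ω = 1.5000·-0.5000 = -0.7500

v = -0.7500, ω = -0.5000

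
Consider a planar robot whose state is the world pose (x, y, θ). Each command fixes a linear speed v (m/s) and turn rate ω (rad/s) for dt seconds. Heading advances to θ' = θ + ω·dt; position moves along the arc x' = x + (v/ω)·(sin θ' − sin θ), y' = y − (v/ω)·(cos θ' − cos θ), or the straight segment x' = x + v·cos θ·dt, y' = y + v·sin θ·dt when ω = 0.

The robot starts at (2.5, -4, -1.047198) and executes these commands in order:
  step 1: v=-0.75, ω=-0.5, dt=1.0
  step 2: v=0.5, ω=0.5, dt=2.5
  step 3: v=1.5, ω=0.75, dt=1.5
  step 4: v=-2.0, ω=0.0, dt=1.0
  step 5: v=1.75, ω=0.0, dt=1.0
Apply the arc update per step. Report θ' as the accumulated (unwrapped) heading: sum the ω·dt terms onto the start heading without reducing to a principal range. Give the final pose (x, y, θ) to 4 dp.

step 1: θ'=-1.5472 (R=1.5000) → pose (2.2995, -3.2854, -1.5472)
step 2: θ'=-0.2972 (R=1.0000) → pose (3.0063, -4.2180, -0.2972)
step 3: θ'=0.8278 (R=2.0000) → pose (5.0649, -3.6586, 0.8278)
step 4: θ'=0.8278 (straight) → pose (3.7119, -5.1315, 0.8278)
step 5: θ'=0.8278 (straight) → pose (4.8958, -3.8427, 0.8278)

(4.8958, -3.8427, 0.8278)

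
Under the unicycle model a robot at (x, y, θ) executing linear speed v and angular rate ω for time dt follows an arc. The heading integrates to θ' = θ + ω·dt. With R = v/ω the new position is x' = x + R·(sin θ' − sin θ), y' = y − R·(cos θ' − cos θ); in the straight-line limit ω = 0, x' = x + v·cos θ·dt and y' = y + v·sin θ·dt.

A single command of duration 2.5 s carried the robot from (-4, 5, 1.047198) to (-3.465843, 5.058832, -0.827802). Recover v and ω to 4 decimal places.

Δθ = -0.827802 − 1.047198 = -1.875000
ω = Δθ/dt = -1.875000/2.5 = -0.7500
R = Δx/(sin θ' − sin θ) = -0.3333
v = R·ω = -0.3333·-0.7500 = 0.2500

v = 0.2500, ω = -0.7500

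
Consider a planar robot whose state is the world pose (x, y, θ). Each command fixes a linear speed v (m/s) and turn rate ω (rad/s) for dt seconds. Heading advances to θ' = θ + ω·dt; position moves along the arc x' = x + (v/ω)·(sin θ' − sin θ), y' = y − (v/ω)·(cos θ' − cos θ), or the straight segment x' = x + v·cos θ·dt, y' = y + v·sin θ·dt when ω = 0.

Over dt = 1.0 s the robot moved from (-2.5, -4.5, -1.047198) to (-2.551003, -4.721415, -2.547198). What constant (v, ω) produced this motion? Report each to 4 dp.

v = 0.2500, ω = -1.5000

Δθ = -2.547198 − -1.047198 = -1.500000
ω = Δθ/dt = -1.500000/1.0 = -1.5000
R = −Δy/(cos θ' − cos θ) = -0.1667
v = R·ω = -0.1667·-1.5000 = 0.2500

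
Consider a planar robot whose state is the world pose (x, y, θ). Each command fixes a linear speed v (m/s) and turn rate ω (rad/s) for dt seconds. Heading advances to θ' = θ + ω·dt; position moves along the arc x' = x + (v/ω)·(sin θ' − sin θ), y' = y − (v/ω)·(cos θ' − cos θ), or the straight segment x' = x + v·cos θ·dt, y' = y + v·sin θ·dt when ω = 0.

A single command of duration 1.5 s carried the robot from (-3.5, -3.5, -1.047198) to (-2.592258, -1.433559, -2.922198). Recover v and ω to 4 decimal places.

v = -1.7500, ω = -1.2500

Δθ = -2.922198 − -1.047198 = -1.875000
ω = Δθ/dt = -1.875000/1.5 = -1.2500
R = −Δy/(cos θ' − cos θ) = 1.4000
v = R·ω = 1.4000·-1.2500 = -1.7500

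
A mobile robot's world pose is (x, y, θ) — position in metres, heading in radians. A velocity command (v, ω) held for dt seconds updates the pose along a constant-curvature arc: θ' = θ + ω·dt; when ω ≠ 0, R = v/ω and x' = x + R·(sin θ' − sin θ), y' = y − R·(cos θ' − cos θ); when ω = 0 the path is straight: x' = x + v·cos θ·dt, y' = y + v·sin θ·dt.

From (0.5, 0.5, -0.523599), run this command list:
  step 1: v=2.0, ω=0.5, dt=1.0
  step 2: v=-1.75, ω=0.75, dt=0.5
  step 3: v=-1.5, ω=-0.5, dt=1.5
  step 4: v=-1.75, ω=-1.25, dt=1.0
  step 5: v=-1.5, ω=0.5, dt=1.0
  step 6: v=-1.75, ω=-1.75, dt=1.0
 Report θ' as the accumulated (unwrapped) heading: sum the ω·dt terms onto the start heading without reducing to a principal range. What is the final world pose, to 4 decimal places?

(-1.0848, 4.1171, -2.8986)

step 1: θ'=-0.0236 (R=4.0000) → pose (2.4056, -0.0348, -0.0236)
step 2: θ'=0.3514 (R=-2.3333) → pose (1.5474, -0.1767, 0.3514)
step 3: θ'=-0.3986 (R=3.0000) → pose (-0.6496, -0.1249, -0.3986)
step 4: θ'=-1.6486 (R=1.4000) → pose (-1.5020, 1.2742, -1.6486)
step 5: θ'=-1.1486 (R=-3.0000) → pose (-1.7564, 2.7367, -1.1486)
step 6: θ'=-2.8986 (R=1.0000) → pose (-1.0848, 4.1171, -2.8986)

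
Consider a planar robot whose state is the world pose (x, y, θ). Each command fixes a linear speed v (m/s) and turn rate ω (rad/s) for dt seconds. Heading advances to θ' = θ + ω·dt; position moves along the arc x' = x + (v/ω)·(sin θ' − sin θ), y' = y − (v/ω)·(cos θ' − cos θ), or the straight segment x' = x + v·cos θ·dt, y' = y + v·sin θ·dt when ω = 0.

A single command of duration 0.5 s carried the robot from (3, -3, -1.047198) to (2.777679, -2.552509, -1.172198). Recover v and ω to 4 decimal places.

Δθ = -1.172198 − -1.047198 = -0.125000
ω = Δθ/dt = -0.125000/0.5 = -0.2500
R = −Δy/(cos θ' − cos θ) = 4.0000
v = R·ω = 4.0000·-0.2500 = -1.0000

v = -1.0000, ω = -0.2500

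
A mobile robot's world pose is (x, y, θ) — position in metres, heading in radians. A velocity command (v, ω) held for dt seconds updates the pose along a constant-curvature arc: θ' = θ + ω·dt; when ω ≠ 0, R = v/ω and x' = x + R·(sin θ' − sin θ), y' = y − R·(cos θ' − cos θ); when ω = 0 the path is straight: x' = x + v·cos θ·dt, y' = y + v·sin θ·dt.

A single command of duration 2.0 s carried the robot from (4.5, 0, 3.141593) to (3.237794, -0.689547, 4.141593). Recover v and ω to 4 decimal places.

v = 0.7500, ω = 0.5000

Δθ = 4.141593 − 3.141593 = 1.000000
ω = Δθ/dt = 1.000000/2.0 = 0.5000
R = Δx/(sin θ' − sin θ) = 1.5000
v = R·ω = 1.5000·0.5000 = 0.7500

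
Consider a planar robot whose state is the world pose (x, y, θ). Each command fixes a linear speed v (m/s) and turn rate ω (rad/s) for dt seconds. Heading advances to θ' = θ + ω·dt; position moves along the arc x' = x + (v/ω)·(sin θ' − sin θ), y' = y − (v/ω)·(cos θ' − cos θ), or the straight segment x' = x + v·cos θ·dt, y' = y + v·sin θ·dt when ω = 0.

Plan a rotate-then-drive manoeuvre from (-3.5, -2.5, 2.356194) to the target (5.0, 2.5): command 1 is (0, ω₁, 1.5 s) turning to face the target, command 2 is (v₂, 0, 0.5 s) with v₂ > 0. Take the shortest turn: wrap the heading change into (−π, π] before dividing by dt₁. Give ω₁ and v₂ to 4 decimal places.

heading to target = atan2(2.5−-2.5, 5−-3.5) = 0.5317
Δθ = wrap(0.5317 − 2.3562) = -1.8245; ω₁ = Δθ/dt₁ = -1.2163
distance = √((5−-3.5)² + (2.5−-2.5)²) = 9.8615; v₂ = distance/dt₂ = 19.7231

ω₁ = -1.2163, v₂ = 19.7231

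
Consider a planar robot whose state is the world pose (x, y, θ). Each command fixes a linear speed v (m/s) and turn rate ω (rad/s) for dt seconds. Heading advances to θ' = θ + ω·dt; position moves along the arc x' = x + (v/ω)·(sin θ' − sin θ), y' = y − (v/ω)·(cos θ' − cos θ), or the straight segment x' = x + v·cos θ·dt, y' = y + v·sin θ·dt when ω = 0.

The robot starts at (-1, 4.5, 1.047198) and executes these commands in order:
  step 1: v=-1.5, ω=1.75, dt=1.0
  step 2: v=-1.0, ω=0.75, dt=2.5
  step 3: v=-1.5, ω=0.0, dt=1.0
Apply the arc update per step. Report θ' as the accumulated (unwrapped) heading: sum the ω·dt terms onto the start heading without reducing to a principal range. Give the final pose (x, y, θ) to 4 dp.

step 1: θ'=2.7972 (R=-0.8571) → pose (-0.5471, 3.2646, 2.7972)
step 2: θ'=4.6722 (R=-1.3333) → pose (1.2353, 4.4661, 4.6722)
step 3: θ'=4.6722 (straight) → pose (1.2956, 5.9649, 4.6722)

(1.2956, 5.9649, 4.6722)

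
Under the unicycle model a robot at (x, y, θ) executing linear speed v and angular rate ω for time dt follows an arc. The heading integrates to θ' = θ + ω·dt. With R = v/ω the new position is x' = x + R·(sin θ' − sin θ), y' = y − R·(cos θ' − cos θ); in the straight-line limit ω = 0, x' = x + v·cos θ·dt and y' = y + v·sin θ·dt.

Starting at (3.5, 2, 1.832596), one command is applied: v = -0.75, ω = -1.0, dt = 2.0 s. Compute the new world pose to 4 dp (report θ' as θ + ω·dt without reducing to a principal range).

(2.6506, 1.0664, -0.1674)

θ' = 1.8326 + -1.0·2.0 = -0.1674
R = v/ω = -0.75/-1.0 = 0.7500
x' = 3.5 + 0.7500·(sin -0.1674 − sin 1.8326) = 2.6506
y' = 2 − 0.7500·(cos -0.1674 − cos 1.8326) = 1.0664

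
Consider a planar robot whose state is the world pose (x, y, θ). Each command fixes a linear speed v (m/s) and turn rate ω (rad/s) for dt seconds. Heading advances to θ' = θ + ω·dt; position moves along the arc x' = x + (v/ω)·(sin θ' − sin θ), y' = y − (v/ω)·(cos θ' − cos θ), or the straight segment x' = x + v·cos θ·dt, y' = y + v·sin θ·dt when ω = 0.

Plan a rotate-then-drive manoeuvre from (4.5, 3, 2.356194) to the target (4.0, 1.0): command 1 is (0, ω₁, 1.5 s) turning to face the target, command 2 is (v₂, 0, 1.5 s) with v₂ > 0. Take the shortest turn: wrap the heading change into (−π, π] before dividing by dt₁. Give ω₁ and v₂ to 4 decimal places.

heading to target = atan2(1−3, 4−4.5) = -1.8158
Δθ = wrap(-1.8158 − 2.3562) = 2.1112; ω₁ = Δθ/dt₁ = 1.4075
distance = √((4−4.5)² + (1−3)²) = 2.0616; v₂ = distance/dt₂ = 1.3744

ω₁ = 1.4075, v₂ = 1.3744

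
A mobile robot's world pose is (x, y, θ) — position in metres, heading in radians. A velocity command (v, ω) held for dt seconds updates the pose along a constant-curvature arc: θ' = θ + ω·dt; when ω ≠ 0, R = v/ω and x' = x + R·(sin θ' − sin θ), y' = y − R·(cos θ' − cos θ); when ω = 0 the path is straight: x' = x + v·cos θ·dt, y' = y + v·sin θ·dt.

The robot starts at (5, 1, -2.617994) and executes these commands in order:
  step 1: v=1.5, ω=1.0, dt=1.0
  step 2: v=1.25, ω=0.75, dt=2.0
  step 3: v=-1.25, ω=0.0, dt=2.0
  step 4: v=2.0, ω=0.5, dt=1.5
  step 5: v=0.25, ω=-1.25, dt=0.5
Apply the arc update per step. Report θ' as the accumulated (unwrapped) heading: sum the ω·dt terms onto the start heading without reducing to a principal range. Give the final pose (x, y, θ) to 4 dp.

(6.1884, -0.8842, 0.0070)

step 1: θ'=-1.6180 (R=1.5000) → pose (4.2517, -0.2283, -1.6180)
step 2: θ'=-0.1180 (R=1.6667) → pose (5.7203, -1.9620, -0.1180)
step 3: θ'=-0.1180 (straight) → pose (3.2377, -1.6677, -0.1180)
step 4: θ'=0.6320 (R=4.0000) → pose (6.0716, -0.9229, 0.6320)
step 5: θ'=0.0070 (R=-0.2000) → pose (6.1884, -0.8842, 0.0070)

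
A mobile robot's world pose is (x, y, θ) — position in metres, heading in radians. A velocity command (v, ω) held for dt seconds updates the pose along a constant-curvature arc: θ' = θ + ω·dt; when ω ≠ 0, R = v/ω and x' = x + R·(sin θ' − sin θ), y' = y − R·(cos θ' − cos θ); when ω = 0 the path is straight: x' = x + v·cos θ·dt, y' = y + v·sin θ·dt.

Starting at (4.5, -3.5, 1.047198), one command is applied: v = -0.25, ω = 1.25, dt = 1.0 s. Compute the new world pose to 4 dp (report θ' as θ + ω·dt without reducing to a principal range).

(4.5237, -3.7328, 2.2972)

θ' = 1.0472 + 1.25·1.0 = 2.2972
R = v/ω = -0.25/1.25 = -0.2000
x' = 4.5 + -0.2000·(sin 2.2972 − sin 1.0472) = 4.5237
y' = -3.5 − -0.2000·(cos 2.2972 − cos 1.0472) = -3.7328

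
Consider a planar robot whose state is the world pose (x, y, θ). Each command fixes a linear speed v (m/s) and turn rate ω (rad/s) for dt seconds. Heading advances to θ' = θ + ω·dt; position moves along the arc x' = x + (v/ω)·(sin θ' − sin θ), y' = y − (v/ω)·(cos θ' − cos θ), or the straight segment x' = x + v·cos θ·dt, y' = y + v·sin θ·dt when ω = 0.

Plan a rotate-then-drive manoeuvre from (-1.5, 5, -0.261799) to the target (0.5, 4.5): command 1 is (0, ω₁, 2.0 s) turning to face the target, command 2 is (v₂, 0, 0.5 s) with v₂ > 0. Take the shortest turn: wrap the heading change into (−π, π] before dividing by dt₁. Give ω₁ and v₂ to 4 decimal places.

heading to target = atan2(4.5−5, 0.5−-1.5) = -0.2450
Δθ = wrap(-0.2450 − -0.2618) = 0.0168; ω₁ = Δθ/dt₁ = 0.0084
distance = √((0.5−-1.5)² + (4.5−5)²) = 2.0616; v₂ = distance/dt₂ = 4.1231

ω₁ = 0.0084, v₂ = 4.1231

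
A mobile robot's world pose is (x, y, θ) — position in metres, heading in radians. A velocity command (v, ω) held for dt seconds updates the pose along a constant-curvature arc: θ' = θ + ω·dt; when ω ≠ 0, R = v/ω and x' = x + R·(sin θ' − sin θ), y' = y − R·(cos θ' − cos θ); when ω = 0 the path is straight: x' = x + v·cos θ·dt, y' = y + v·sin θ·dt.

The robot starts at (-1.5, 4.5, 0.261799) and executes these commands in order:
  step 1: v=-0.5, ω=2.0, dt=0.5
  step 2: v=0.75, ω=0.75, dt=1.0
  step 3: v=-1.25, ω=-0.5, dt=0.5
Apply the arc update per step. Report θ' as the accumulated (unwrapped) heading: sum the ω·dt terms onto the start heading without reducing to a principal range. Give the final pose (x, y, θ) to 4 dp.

(-1.5280, 4.4730, 1.7618)

step 1: θ'=1.2618 (R=-0.2500) → pose (-1.6735, 4.3345, 1.2618)
step 2: θ'=2.0118 (R=1.0000) → pose (-1.7218, 5.0655, 2.0118)
step 3: θ'=1.7618 (R=2.5000) → pose (-1.5280, 4.4730, 1.7618)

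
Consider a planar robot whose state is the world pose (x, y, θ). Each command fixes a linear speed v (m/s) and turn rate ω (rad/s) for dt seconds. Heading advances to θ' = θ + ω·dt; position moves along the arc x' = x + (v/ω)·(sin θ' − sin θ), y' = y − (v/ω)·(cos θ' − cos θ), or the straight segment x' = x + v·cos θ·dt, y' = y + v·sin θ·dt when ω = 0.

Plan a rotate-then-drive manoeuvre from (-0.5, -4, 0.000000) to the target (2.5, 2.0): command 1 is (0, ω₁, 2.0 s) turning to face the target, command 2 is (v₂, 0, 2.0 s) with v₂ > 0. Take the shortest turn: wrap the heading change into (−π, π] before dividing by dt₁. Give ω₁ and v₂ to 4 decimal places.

ω₁ = 0.5536, v₂ = 3.3541

heading to target = atan2(2−-4, 2.5−-0.5) = 1.1071
Δθ = wrap(1.1071 − 0.0000) = 1.1071; ω₁ = Δθ/dt₁ = 0.5536
distance = √((2.5−-0.5)² + (2−-4)²) = 6.7082; v₂ = distance/dt₂ = 3.3541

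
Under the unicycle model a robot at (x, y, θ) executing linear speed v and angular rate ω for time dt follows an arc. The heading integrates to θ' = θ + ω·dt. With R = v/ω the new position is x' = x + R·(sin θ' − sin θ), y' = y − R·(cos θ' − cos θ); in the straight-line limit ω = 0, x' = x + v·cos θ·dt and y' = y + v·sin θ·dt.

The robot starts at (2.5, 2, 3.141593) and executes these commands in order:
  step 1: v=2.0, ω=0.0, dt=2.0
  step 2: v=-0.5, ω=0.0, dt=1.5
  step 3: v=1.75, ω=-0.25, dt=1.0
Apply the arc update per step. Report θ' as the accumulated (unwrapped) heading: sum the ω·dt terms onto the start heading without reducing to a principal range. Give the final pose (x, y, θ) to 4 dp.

step 1: θ'=3.1416 (straight) → pose (-1.5000, 2.0000, 3.1416)
step 2: θ'=3.1416 (straight) → pose (-0.7500, 2.0000, 3.1416)
step 3: θ'=2.8916 (R=-7.0000) → pose (-2.4818, 2.2176, 2.8916)

(-2.4818, 2.2176, 2.8916)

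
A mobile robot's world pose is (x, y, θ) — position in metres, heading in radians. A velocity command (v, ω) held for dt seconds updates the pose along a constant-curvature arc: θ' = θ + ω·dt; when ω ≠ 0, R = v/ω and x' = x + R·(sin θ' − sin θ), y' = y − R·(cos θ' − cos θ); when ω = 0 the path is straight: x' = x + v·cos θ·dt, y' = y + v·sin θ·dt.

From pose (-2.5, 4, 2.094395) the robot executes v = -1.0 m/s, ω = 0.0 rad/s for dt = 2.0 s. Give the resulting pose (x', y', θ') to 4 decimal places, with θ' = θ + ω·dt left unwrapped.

θ' = 2.0944 + 0.0·2.0 = 2.0944
ω = 0 → straight: x' = -2.5 + -1.0·cos(2.0944)·2.0 = -1.5000
y' = 4 + -1.0·sin(2.0944)·2.0 = 2.2679

(-1.5000, 2.2679, 2.0944)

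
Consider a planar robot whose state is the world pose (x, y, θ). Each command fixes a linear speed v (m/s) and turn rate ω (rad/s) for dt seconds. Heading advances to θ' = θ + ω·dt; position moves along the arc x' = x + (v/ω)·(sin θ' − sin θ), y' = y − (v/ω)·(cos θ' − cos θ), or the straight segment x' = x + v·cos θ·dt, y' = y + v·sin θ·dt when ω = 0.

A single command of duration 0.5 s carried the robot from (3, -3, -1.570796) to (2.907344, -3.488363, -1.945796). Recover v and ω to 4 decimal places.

v = 1.0000, ω = -0.7500

Δθ = -1.945796 − -1.570796 = -0.375000
ω = Δθ/dt = -0.375000/0.5 = -0.7500
R = −Δy/(cos θ' − cos θ) = -1.3333
v = R·ω = -1.3333·-0.7500 = 1.0000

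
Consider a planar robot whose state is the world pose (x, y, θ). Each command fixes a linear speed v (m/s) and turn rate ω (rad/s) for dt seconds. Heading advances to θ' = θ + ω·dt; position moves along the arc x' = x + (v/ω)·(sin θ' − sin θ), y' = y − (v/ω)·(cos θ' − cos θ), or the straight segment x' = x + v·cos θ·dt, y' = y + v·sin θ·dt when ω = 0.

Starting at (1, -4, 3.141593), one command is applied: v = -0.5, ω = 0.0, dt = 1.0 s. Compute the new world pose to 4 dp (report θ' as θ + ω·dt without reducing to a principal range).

θ' = 3.1416 + 0.0·1.0 = 3.1416
ω = 0 → straight: x' = 1 + -0.5·cos(3.1416)·1.0 = 1.5000
y' = -4 + -0.5·sin(3.1416)·1.0 = -4.0000

(1.5000, -4.0000, 3.1416)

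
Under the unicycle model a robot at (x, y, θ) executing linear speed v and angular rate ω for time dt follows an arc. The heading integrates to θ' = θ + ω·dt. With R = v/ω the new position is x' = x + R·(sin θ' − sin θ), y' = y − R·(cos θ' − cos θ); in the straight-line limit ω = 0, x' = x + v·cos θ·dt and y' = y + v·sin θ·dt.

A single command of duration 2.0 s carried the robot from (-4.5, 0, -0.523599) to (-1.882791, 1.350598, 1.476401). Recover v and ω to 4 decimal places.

v = 1.7500, ω = 1.0000

Δθ = 1.476401 − -0.523599 = 2.000000
ω = Δθ/dt = 2.000000/2.0 = 1.0000
R = Δx/(sin θ' − sin θ) = 1.7500
v = R·ω = 1.7500·1.0000 = 1.7500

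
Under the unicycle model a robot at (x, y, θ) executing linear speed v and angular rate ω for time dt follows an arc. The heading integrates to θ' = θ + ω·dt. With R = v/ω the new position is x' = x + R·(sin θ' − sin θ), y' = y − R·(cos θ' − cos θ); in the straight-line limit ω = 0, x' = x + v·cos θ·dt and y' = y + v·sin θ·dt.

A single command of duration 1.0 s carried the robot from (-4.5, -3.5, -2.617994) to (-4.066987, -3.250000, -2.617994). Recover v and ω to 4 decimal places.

Δθ = -2.617994 − -2.617994 = 0.000000
ω = Δθ/dt = 0.000000/1.0 = 0.0000
ω = 0 → v = (Δx·cos θ + Δy·sin θ)/dt = -0.5000

v = -0.5000, ω = 0.0000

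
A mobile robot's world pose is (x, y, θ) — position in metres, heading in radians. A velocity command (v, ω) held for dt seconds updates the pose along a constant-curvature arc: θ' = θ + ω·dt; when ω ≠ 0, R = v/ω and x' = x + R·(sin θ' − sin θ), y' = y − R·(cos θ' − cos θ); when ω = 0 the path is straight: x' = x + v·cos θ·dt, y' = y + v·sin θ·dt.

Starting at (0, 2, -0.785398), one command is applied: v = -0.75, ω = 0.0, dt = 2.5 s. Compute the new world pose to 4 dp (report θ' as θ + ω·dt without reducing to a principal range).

(-1.3258, 3.3258, -0.7854)

θ' = -0.7854 + 0.0·2.5 = -0.7854
ω = 0 → straight: x' = 0 + -0.75·cos(-0.7854)·2.5 = -1.3258
y' = 2 + -0.75·sin(-0.7854)·2.5 = 3.3258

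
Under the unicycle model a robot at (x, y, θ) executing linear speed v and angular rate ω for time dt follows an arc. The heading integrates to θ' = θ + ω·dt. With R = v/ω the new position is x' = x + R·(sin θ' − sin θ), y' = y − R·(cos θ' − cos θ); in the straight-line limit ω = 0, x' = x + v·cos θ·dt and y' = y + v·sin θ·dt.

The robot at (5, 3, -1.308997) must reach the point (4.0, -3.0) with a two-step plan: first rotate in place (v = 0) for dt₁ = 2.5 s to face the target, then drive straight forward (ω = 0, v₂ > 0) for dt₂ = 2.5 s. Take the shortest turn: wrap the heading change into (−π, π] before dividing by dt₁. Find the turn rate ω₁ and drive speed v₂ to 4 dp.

heading to target = atan2(-3−3, 4−5) = -1.7359
Δθ = wrap(-1.7359 − -1.3090) = -0.4269; ω₁ = Δθ/dt₁ = -0.1708
distance = √((4−5)² + (-3−3)²) = 6.0828; v₂ = distance/dt₂ = 2.4331

ω₁ = -0.1708, v₂ = 2.4331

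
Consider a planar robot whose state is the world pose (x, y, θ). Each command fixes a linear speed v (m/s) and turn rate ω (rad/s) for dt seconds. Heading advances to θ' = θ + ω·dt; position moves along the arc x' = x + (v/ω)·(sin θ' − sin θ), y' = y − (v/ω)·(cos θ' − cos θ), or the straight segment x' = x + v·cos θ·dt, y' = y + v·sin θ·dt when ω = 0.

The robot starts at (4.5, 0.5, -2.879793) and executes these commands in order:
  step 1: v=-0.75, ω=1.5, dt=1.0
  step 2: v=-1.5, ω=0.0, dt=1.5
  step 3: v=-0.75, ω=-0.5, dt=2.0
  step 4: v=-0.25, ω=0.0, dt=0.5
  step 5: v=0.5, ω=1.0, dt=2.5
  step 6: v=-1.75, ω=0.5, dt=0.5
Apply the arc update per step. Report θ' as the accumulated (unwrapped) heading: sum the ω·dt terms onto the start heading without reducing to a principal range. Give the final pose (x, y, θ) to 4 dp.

(4.5206, 3.6734, 0.3702)

step 1: θ'=-1.3798 (R=-0.5000) → pose (4.8615, 1.0779, -1.3798)
step 2: θ'=-1.3798 (straight) → pose (4.4343, 3.2870, -1.3798)
step 3: θ'=-2.3798 (R=1.5000) → pose (4.8717, 4.6571, -2.3798)
step 4: θ'=-2.3798 (straight) → pose (4.9622, 4.7434, -2.3798)
step 5: θ'=0.1202 (R=0.5000) → pose (5.3673, 3.8852, 0.1202)
step 6: θ'=0.3702 (R=-3.5000) → pose (4.5206, 3.6734, 0.3702)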